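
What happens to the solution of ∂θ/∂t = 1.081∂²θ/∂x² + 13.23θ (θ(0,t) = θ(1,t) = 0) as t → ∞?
θ grows unboundedly. Reaction dominates diffusion (r=13.23 > κπ²/L²≈10.67); solution grows exponentially.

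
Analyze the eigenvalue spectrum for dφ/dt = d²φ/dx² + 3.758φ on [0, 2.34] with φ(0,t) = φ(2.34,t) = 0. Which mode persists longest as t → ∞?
Eigenvalues: λₙ = n²π²/2.34² - 3.758.
First three modes:
  n=1: λ₁ = π²/2.34² - 3.758 ≈ -1.956
  n=2: λ₂ = 4π²/2.34² - 3.758 ≈ 3.452
  n=3: λ₃ = 9π²/2.34² - 3.758 ≈ 12.464
Since π²/2.34² ≈ 1.802 < 3.758, λ₁ < 0.
The n=1 mode grows fastest (−λₙ is largest for n=1) → dominates.
Asymptotic: φ ~ c₁ sin(πx/2.34) e^{1.956t} (exponential growth at rate −λ₁ ≈ 1.956).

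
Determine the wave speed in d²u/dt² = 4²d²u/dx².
Speed = 4. Information travels along characteristics x = x₀ ± 4t.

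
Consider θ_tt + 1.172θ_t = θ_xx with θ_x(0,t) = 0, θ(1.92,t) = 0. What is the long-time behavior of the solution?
As t → ∞, θ → 0. Damping (γ=1.172) dissipates energy; oscillations decay exponentially.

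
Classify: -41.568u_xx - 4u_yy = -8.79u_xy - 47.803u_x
Rewriting in standard form: -41.568u_xx + 8.79u_xy - 4u_yy + 47.803u_x = 0. Elliptic (discriminant = -587.8239).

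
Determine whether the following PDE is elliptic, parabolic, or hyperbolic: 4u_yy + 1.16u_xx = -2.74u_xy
Rewriting in standard form: 1.16u_xx + 2.74u_xy + 4u_yy = 0. Coefficients: A = 1.16, B = 2.74, C = 4. B² - 4AC = -11.0524, which is negative, so the equation is elliptic.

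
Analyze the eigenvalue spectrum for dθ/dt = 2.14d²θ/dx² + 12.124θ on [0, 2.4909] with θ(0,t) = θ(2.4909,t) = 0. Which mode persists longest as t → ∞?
Eigenvalues: λₙ = 2.14n²π²/2.4909² - 12.124.
First three modes:
  n=1: λ₁ = 2.14π²/2.4909² - 12.124 ≈ -8.72
  n=2: λ₂ = 8.56π²/2.4909² - 12.124 ≈ 1.492
  n=3: λ₃ = 19.26π²/2.4909² - 12.124 ≈ 18.513
Since 2.14π²/2.4909² ≈ 3.404 < 12.124, λ₁ < 0.
The n=1 mode grows fastest (−λₙ is largest for n=1) → dominates.
Asymptotic: θ ~ c₁ sin(πx/2.4909) e^{8.72t} (exponential growth at rate −λ₁ ≈ 8.72).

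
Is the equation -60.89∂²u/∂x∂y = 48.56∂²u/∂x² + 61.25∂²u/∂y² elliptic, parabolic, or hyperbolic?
Rewriting in standard form: -48.56∂²u/∂x² - 60.89∂²u/∂x∂y - 61.25∂²u/∂y² = 0. Computing B² - 4AC with A = -48.56, B = -60.89, C = -61.25: discriminant = -8189.6079 (negative). Answer: elliptic.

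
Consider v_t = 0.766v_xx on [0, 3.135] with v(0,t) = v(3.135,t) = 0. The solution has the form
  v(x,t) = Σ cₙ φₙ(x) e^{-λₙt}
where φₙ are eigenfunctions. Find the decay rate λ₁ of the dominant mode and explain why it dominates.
Eigenvalues: λₙ = 0.766n²π²/3.135².
First three modes:
  n=1: λ₁ = 0.766π²/3.135² ≈ 0.769
  n=2: λ₂ = 3.064π²/3.135² ≈ 3.077 (4× faster decay)
  n=3: λ₃ = 6.894π²/3.135² ≈ 6.923 (9× faster decay)
As t → ∞, higher modes decay exponentially faster. The n=1 mode dominates: v ~ c₁ sin(πx/3.135) e^{-λ₁t}.
Decay rate: λ₁ = 0.766π²/3.135² ≈ 0.769.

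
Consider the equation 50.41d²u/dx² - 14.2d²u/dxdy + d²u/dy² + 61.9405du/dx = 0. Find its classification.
Parabolic. (A = 50.41, B = -14.2, C = 1 gives B² - 4AC = 0.)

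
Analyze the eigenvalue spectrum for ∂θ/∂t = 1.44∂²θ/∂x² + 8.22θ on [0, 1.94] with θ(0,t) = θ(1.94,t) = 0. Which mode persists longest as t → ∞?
Eigenvalues: λₙ = 1.44n²π²/1.94² - 8.22.
First three modes:
  n=1: λ₁ = 1.44π²/1.94² - 8.22 ≈ -4.444
  n=2: λ₂ = 5.76π²/1.94² - 8.22 ≈ 6.885
  n=3: λ₃ = 12.96π²/1.94² - 8.22 ≈ 25.766
Since 1.44π²/1.94² ≈ 3.776 < 8.22, λ₁ < 0.
The n=1 mode grows fastest (−λₙ is largest for n=1) → dominates.
Asymptotic: θ ~ c₁ sin(πx/1.94) e^{4.444t} (exponential growth at rate −λ₁ ≈ 4.444).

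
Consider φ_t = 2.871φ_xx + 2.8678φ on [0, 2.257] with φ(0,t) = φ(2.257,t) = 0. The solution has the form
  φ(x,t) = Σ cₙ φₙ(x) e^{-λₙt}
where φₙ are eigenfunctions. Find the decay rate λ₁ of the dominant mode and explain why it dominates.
Eigenvalues: λₙ = 2.871n²π²/2.257² - 2.8678.
First three modes:
  n=1: λ₁ = 2.871π²/2.257² - 2.8678 ≈ 2.695
  n=2: λ₂ = 11.484π²/2.257² - 2.8678 ≈ 19.382
  n=3: λ₃ = 25.839π²/2.257² - 2.8678 ≈ 47.195
Since 2.871π²/2.257² ≈ 5.562 > 2.8678, all λₙ > 0.
The n=1 mode decays slowest → dominates as t → ∞.
Asymptotic: φ ~ c₁ sin(πx/2.257) e^{-λ₁t} with decay rate λ₁ ≈ 2.695.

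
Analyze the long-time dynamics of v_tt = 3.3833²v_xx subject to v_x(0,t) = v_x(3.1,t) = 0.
Long-time behavior: v oscillates about a mean that drifts linearly in t (generically unbounded; no decay). There is no damping, so the nonconstant modes persist as standing waves (energy conserved, no decay). But with Neumann conditions at both ends the constant mode has eigenvalue 0: the spatial mean M(t) of v satisfies M'' = 0, so M(t) = M(0) + M'(0)·t. Unless the initial velocity has zero mean (∫v_t(x,0)dx = 0), the solution grows linearly in t (unbounded, though not exponentially); if it does have zero mean, the solution stays bounded and simply oscillates.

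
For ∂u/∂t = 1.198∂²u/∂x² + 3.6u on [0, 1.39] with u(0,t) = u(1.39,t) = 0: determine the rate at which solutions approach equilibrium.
Eigenvalues: λₙ = 1.198n²π²/1.39² - 3.6.
First three modes:
  n=1: λ₁ = 1.198π²/1.39² - 3.6 ≈ 2.52
  n=2: λ₂ = 4.792π²/1.39² - 3.6 ≈ 20.879
  n=3: λ₃ = 10.782π²/1.39² - 3.6 ≈ 51.477
Since 1.198π²/1.39² ≈ 6.12 > 3.6, all λₙ > 0.
The n=1 mode decays slowest → dominates as t → ∞.
Asymptotic: u ~ c₁ sin(πx/1.39) e^{-λ₁t} with decay rate λ₁ ≈ 2.52.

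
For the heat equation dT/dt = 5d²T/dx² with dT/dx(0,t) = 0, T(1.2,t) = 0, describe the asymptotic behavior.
T → 0. Heat escapes through the Dirichlet boundary.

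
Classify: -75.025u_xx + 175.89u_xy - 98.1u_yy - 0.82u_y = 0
Hyperbolic (discriminant = 1497.4821).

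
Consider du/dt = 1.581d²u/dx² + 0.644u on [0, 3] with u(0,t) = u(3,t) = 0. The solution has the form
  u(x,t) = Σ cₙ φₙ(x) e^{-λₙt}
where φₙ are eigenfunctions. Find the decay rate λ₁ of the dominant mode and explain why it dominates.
Eigenvalues: λₙ = 1.581n²π²/3² - 0.644.
First three modes:
  n=1: λ₁ = 1.581π²/3² - 0.644 ≈ 1.09
  n=2: λ₂ = 6.324π²/3² - 0.644 ≈ 6.291
  n=3: λ₃ = 14.229π²/3² - 0.644 ≈ 14.96
Since 1.581π²/3² ≈ 1.734 > 0.644, all λₙ > 0.
The n=1 mode decays slowest → dominates as t → ∞.
Asymptotic: u ~ c₁ sin(πx/3) e^{-λ₁t} with decay rate λ₁ ≈ 1.09.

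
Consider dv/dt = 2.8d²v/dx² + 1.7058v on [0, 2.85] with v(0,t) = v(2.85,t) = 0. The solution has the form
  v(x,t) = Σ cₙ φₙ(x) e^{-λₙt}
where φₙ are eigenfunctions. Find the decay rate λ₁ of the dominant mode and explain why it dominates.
Eigenvalues: λₙ = 2.8n²π²/2.85² - 1.7058.
First three modes:
  n=1: λ₁ = 2.8π²/2.85² - 1.7058 ≈ 1.696
  n=2: λ₂ = 11.2π²/2.85² - 1.7058 ≈ 11.903
  n=3: λ₃ = 25.2π²/2.85² - 1.7058 ≈ 28.915
Since 2.8π²/2.85² ≈ 3.402 > 1.7058, all λₙ > 0.
The n=1 mode decays slowest → dominates as t → ∞.
Asymptotic: v ~ c₁ sin(πx/2.85) e^{-λ₁t} with decay rate λ₁ ≈ 1.696.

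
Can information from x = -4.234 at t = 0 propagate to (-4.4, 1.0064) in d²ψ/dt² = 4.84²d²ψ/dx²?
Yes. The domain of dependence is [-9.270976, 0.470976], and -4.234 ∈ [-9.270976, 0.470976].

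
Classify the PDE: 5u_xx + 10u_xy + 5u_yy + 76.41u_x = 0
A = 5, B = 10, C = 5. Discriminant B² - 4AC = 0. Since 0 = 0, parabolic.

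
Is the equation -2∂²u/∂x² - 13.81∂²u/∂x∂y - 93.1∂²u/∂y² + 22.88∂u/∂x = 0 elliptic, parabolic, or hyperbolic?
Computing B² - 4AC with A = -2, B = -13.81, C = -93.1: discriminant = -554.0839 (negative). Answer: elliptic.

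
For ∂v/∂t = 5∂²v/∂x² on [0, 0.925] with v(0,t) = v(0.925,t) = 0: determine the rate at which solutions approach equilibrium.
Eigenvalues: λₙ = 5n²π²/0.925².
First three modes:
  n=1: λ₁ = 5π²/0.925² ≈ 57.675
  n=2: λ₂ = 20π²/0.925² ≈ 230.699 (4× faster decay)
  n=3: λ₃ = 45π²/0.925² ≈ 519.073 (9× faster decay)
As t → ∞, higher modes decay exponentially faster. The n=1 mode dominates: v ~ c₁ sin(πx/0.925) e^{-λ₁t}.
Decay rate: λ₁ = 5π²/0.925² ≈ 57.675.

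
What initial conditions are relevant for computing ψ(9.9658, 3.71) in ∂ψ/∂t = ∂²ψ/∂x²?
The entire real line. The heat equation has infinite propagation speed: any initial disturbance instantly affects all points (though exponentially small far away).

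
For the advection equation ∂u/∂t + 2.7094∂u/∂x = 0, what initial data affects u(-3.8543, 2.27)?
A single point: x = -10.004638. The characteristic through (-3.8543, 2.27) is x - 2.7094t = const, so x = -3.8543 - 2.7094·2.27 = -10.004638.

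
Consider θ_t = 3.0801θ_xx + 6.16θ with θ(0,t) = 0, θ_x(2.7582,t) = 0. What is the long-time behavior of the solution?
As t → ∞, θ grows unboundedly. Reaction dominates diffusion (r=6.16 > κπ²/(4L²)≈1); solution grows exponentially.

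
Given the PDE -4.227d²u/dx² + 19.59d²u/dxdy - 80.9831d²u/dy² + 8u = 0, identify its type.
The second-order coefficients are A = -4.227, B = 19.59, C = -80.9831. Since B² - 4AC = -985.4941548 < 0, this is an elliptic PDE.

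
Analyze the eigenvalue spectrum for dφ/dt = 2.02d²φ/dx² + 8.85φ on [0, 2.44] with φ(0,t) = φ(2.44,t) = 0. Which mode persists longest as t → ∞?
Eigenvalues: λₙ = 2.02n²π²/2.44² - 8.85.
First three modes:
  n=1: λ₁ = 2.02π²/2.44² - 8.85 ≈ -5.501
  n=2: λ₂ = 8.08π²/2.44² - 8.85 ≈ 4.545
  n=3: λ₃ = 18.18π²/2.44² - 8.85 ≈ 21.288
Since 2.02π²/2.44² ≈ 3.349 < 8.85, λ₁ < 0.
The n=1 mode grows fastest (−λₙ is largest for n=1) → dominates.
Asymptotic: φ ~ c₁ sin(πx/2.44) e^{5.501t} (exponential growth at rate −λ₁ ≈ 5.501).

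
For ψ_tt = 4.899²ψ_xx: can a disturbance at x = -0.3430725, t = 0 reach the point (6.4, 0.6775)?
No. The domain of dependence is [3.0809275, 9.7190725], and -0.3430725 is outside this interval.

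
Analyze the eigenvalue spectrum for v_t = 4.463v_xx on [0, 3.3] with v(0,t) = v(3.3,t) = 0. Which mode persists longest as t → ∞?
Eigenvalues: λₙ = 4.463n²π²/3.3².
First three modes:
  n=1: λ₁ = 4.463π²/3.3² ≈ 4.045
  n=2: λ₂ = 17.852π²/3.3² ≈ 16.179 (4× faster decay)
  n=3: λ₃ = 40.167π²/3.3² ≈ 36.403 (9× faster decay)
As t → ∞, higher modes decay exponentially faster. The n=1 mode dominates: v ~ c₁ sin(πx/3.3) e^{-λ₁t}.
Decay rate: λ₁ = 4.463π²/3.3² ≈ 4.045.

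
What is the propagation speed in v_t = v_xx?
Infinite. The heat equation is parabolic, not hyperbolic, so disturbances propagate instantly.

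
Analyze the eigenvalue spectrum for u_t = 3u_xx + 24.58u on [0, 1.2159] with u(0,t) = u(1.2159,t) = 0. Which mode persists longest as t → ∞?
Eigenvalues: λₙ = 3n²π²/1.2159² - 24.58.
First three modes:
  n=1: λ₁ = 3π²/1.2159² - 24.58 ≈ -4.553
  n=2: λ₂ = 12π²/1.2159² - 24.58 ≈ 55.53
  n=3: λ₃ = 27π²/1.2159² - 24.58 ≈ 155.667
Since 3π²/1.2159² ≈ 20.027 < 24.58, λ₁ < 0.
The n=1 mode grows fastest (−λₙ is largest for n=1) → dominates.
Asymptotic: u ~ c₁ sin(πx/1.2159) e^{4.553t} (exponential growth at rate −λ₁ ≈ 4.553).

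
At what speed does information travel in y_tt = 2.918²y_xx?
Speed = 2.918. Information travels along characteristics x = x₀ ± 2.918t.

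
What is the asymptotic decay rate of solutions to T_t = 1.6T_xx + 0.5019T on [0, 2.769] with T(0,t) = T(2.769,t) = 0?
Eigenvalues: λₙ = 1.6n²π²/2.769² - 0.5019.
First three modes:
  n=1: λ₁ = 1.6π²/2.769² - 0.5019 ≈ 1.558
  n=2: λ₂ = 6.4π²/2.769² - 0.5019 ≈ 7.736
  n=3: λ₃ = 14.4π²/2.769² - 0.5019 ≈ 18.034
Since 1.6π²/2.769² ≈ 2.06 > 0.5019, all λₙ > 0.
The n=1 mode decays slowest → dominates as t → ∞.
Asymptotic: T ~ c₁ sin(πx/2.769) e^{-λ₁t} with decay rate λ₁ ≈ 1.558.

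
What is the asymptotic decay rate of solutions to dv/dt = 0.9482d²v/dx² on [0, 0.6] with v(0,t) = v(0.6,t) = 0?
Eigenvalues: λₙ = 0.9482n²π²/0.6².
First three modes:
  n=1: λ₁ = 0.9482π²/0.6² ≈ 25.995
  n=2: λ₂ = 3.7928π²/0.6² ≈ 103.982 (4× faster decay)
  n=3: λ₃ = 8.5338π²/0.6² ≈ 233.959 (9× faster decay)
As t → ∞, higher modes decay exponentially faster. The n=1 mode dominates: v ~ c₁ sin(πx/0.6) e^{-λ₁t}.
Decay rate: λ₁ = 0.9482π²/0.6² ≈ 25.995.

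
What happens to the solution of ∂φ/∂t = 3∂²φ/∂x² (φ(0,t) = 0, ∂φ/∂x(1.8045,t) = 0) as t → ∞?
φ → 0. Heat escapes through the Dirichlet boundary.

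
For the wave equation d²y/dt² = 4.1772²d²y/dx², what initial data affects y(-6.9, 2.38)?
Domain of dependence: [-16.841736, 3.041736]. Signals travel at speed 4.1772, so data within |x - -6.9| ≤ 4.1772·2.38 = 9.941736 can reach the point.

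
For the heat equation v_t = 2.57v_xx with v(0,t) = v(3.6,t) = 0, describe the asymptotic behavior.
v → 0. Heat diffuses out through both boundaries.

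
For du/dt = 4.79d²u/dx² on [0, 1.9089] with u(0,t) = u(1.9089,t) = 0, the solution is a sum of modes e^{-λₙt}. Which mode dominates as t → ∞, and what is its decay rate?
Eigenvalues: λₙ = 4.79n²π²/1.9089².
First three modes:
  n=1: λ₁ = 4.79π²/1.9089² ≈ 12.974
  n=2: λ₂ = 19.16π²/1.9089² ≈ 51.895 (4× faster decay)
  n=3: λ₃ = 43.11π²/1.9089² ≈ 116.765 (9× faster decay)
As t → ∞, higher modes decay exponentially faster. The n=1 mode dominates: u ~ c₁ sin(πx/1.9089) e^{-λ₁t}.
Decay rate: λ₁ = 4.79π²/1.9089² ≈ 12.974.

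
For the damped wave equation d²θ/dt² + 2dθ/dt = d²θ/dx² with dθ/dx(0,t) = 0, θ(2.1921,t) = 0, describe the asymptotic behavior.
θ → 0. Damping (γ=2) dissipates energy; oscillations decay exponentially.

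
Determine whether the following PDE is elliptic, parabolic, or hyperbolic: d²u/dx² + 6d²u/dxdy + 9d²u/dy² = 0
Coefficients: A = 1, B = 6, C = 9. B² - 4AC = 0, which is zero, so the equation is parabolic.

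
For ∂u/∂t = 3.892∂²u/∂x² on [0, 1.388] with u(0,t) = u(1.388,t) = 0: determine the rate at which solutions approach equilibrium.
Eigenvalues: λₙ = 3.892n²π²/1.388².
First three modes:
  n=1: λ₁ = 3.892π²/1.388² ≈ 19.939
  n=2: λ₂ = 15.568π²/1.388² ≈ 79.754 (4× faster decay)
  n=3: λ₃ = 35.028π²/1.388² ≈ 179.447 (9× faster decay)
As t → ∞, higher modes decay exponentially faster. The n=1 mode dominates: u ~ c₁ sin(πx/1.388) e^{-λ₁t}.
Decay rate: λ₁ = 3.892π²/1.388² ≈ 19.939.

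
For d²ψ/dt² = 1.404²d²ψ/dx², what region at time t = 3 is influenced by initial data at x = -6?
Domain of influence: [-10.212, -1.788]. Data at x = -6 spreads outward at speed 1.404.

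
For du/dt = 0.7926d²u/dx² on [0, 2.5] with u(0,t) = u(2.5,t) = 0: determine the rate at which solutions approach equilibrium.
Eigenvalues: λₙ = 0.7926n²π²/2.5².
First three modes:
  n=1: λ₁ = 0.7926π²/2.5² ≈ 1.252
  n=2: λ₂ = 3.1704π²/2.5² ≈ 5.006 (4× faster decay)
  n=3: λ₃ = 7.1334π²/2.5² ≈ 11.265 (9× faster decay)
As t → ∞, higher modes decay exponentially faster. The n=1 mode dominates: u ~ c₁ sin(πx/2.5) e^{-λ₁t}.
Decay rate: λ₁ = 0.7926π²/2.5² ≈ 1.252.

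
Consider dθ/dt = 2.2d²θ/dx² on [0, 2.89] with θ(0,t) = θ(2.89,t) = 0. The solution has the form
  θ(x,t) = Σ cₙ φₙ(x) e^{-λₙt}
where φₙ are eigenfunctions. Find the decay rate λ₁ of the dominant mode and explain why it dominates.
Eigenvalues: λₙ = 2.2n²π²/2.89².
First three modes:
  n=1: λ₁ = 2.2π²/2.89² ≈ 2.6
  n=2: λ₂ = 8.8π²/2.89² ≈ 10.399 (4× faster decay)
  n=3: λ₃ = 19.8π²/2.89² ≈ 23.397 (9× faster decay)
As t → ∞, higher modes decay exponentially faster. The n=1 mode dominates: θ ~ c₁ sin(πx/2.89) e^{-λ₁t}.
Decay rate: λ₁ = 2.2π²/2.89² ≈ 2.6.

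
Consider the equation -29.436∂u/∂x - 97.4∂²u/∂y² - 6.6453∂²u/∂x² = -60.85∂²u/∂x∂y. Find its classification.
Rewriting in standard form: -6.6453∂²u/∂x² + 60.85∂²u/∂x∂y - 97.4∂²u/∂y² - 29.436∂u/∂x = 0. Hyperbolic. (A = -6.6453, B = 60.85, C = -97.4 gives B² - 4AC = 1113.71362.)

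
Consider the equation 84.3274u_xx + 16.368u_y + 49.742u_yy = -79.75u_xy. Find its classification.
Rewriting in standard form: 84.3274u_xx + 79.75u_xy + 49.742u_yy + 16.368u_y = 0. Elliptic. (A = 84.3274, B = 79.75, C = 49.742 gives B² - 4AC = -10418.3916232.)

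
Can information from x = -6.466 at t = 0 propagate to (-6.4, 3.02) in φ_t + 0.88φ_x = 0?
No. Only data at x = -9.0576 affects (-6.4, 3.02). Advection has one-way propagation along characteristics.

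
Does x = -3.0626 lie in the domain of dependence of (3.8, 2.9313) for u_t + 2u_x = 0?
No. Only data at x = -2.0626 affects (3.8, 2.9313). Advection has one-way propagation along characteristics.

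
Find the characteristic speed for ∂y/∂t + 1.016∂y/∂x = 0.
Speed = 1.016. Information travels along x - 1.016t = const (rightward).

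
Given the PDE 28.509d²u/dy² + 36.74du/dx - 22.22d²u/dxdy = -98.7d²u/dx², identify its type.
Rewriting in standard form: 98.7d²u/dx² - 22.22d²u/dxdy + 28.509d²u/dy² + 36.74du/dx = 0. The second-order coefficients are A = 98.7, B = -22.22, C = 28.509. Since B² - 4AC = -10761.6248 < 0, this is an elliptic PDE.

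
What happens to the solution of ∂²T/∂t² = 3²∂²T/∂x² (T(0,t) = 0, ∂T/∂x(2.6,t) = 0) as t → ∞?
T oscillates (no decay). Energy is conserved; the solution oscillates indefinitely as standing waves.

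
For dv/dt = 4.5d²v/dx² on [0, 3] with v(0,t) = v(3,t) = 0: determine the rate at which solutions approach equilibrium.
Eigenvalues: λₙ = 4.5n²π²/3².
First three modes:
  n=1: λ₁ = 4.5π²/3² ≈ 4.935
  n=2: λ₂ = 18π²/3² ≈ 19.739 (4× faster decay)
  n=3: λ₃ = 40.5π²/3² ≈ 44.413 (9× faster decay)
As t → ∞, higher modes decay exponentially faster. The n=1 mode dominates: v ~ c₁ sin(πx/3) e^{-λ₁t}.
Decay rate: λ₁ = 4.5π²/3² ≈ 4.935.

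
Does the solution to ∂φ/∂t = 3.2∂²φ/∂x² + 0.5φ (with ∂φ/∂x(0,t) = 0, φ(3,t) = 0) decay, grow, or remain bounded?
φ → 0. Diffusion dominates reaction (r=0.5 < κπ²/(4L²)≈0.88); solution decays.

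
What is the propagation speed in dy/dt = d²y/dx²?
Infinite. The heat equation is parabolic, not hyperbolic, so disturbances propagate instantly.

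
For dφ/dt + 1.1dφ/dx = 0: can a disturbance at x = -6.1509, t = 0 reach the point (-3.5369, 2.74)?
No. Only data at x = -6.5509 affects (-3.5369, 2.74). Advection has one-way propagation along characteristics.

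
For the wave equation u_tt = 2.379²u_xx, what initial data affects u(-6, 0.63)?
Domain of dependence: [-7.49877, -4.50123]. Signals travel at speed 2.379, so data within |x - -6| ≤ 2.379·0.63 = 1.49877 can reach the point.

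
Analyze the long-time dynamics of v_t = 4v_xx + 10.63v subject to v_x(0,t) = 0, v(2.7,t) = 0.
Long-time behavior: v grows unboundedly. Reaction dominates diffusion (r=10.63 > κπ²/(4L²)≈1.35); solution grows exponentially.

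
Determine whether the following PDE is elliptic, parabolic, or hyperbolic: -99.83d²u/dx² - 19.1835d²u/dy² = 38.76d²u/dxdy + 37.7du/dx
Rewriting in standard form: -99.83d²u/dx² - 38.76d²u/dxdy - 19.1835d²u/dy² - 37.7du/dx = 0. Coefficients: A = -99.83, B = -38.76, C = -19.1835. B² - 4AC = -6158.01762, which is negative, so the equation is elliptic.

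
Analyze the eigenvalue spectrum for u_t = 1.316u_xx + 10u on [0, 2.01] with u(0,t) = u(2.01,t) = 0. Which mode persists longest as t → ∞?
Eigenvalues: λₙ = 1.316n²π²/2.01² - 10.
First three modes:
  n=1: λ₁ = 1.316π²/2.01² - 10 ≈ -6.785
  n=2: λ₂ = 5.264π²/2.01² - 10 ≈ 2.859
  n=3: λ₃ = 11.844π²/2.01² - 10 ≈ 18.934
Since 1.316π²/2.01² ≈ 3.215 < 10, λ₁ < 0.
The n=1 mode grows fastest (−λₙ is largest for n=1) → dominates.
Asymptotic: u ~ c₁ sin(πx/2.01) e^{6.785t} (exponential growth at rate −λ₁ ≈ 6.785).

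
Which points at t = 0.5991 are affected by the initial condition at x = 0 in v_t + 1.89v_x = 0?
At x = 1.132299. The characteristic carries data from (0, 0) to (1.132299, 0.5991).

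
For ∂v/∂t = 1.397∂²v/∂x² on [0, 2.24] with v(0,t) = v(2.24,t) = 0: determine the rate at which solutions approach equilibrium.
Eigenvalues: λₙ = 1.397n²π²/2.24².
First three modes:
  n=1: λ₁ = 1.397π²/2.24² ≈ 2.748
  n=2: λ₂ = 5.588π²/2.24² ≈ 10.992 (4× faster decay)
  n=3: λ₃ = 12.573π²/2.24² ≈ 24.731 (9× faster decay)
As t → ∞, higher modes decay exponentially faster. The n=1 mode dominates: v ~ c₁ sin(πx/2.24) e^{-λ₁t}.
Decay rate: λ₁ = 1.397π²/2.24² ≈ 2.748.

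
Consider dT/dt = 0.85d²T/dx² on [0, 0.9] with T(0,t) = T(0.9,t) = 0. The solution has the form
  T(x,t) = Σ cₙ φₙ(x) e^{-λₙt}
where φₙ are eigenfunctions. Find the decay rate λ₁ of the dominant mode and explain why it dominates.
Eigenvalues: λₙ = 0.85n²π²/0.9².
First three modes:
  n=1: λ₁ = 0.85π²/0.9² ≈ 10.357
  n=2: λ₂ = 3.4π²/0.9² ≈ 41.428 (4× faster decay)
  n=3: λ₃ = 7.65π²/0.9² ≈ 93.213 (9× faster decay)
As t → ∞, higher modes decay exponentially faster. The n=1 mode dominates: T ~ c₁ sin(πx/0.9) e^{-λ₁t}.
Decay rate: λ₁ = 0.85π²/0.9² ≈ 10.357.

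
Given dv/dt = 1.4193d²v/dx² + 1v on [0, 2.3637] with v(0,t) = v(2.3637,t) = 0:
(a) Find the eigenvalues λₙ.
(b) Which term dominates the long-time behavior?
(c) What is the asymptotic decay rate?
Eigenvalues: λₙ = 1.4193n²π²/2.3637² - 1.
First three modes:
  n=1: λ₁ = 1.4193π²/2.3637² - 1 ≈ 1.507
  n=2: λ₂ = 5.6772π²/2.3637² - 1 ≈ 9.029
  n=3: λ₃ = 12.7737π²/2.3637² - 1 ≈ 21.565
Since 1.4193π²/2.3637² ≈ 2.507 > 1, all λₙ > 0.
The n=1 mode decays slowest → dominates as t → ∞.
Asymptotic: v ~ c₁ sin(πx/2.3637) e^{-λ₁t} with decay rate λ₁ ≈ 1.507.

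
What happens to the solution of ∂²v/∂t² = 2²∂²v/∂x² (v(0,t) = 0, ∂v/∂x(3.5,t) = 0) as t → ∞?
v oscillates (no decay). Energy is conserved; the solution oscillates indefinitely as standing waves.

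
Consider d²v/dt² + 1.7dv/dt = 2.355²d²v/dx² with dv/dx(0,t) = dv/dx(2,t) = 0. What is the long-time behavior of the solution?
As t → ∞, v → constant (steady state). Damping (γ=1.7) dissipates the nonconstant modes; with Neumann BCs the spatial average obeys M''+γM'=0 and tends to a finite limit.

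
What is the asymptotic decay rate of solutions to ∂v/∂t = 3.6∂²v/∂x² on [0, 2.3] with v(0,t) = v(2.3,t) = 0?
Eigenvalues: λₙ = 3.6n²π²/2.3².
First three modes:
  n=1: λ₁ = 3.6π²/2.3² ≈ 6.717
  n=2: λ₂ = 14.4π²/2.3² ≈ 26.866 (4× faster decay)
  n=3: λ₃ = 32.4π²/2.3² ≈ 60.449 (9× faster decay)
As t → ∞, higher modes decay exponentially faster. The n=1 mode dominates: v ~ c₁ sin(πx/2.3) e^{-λ₁t}.
Decay rate: λ₁ = 3.6π²/2.3² ≈ 6.717.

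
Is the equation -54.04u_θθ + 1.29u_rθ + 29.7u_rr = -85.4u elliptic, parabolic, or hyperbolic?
Rewriting in standard form: 29.7u_rr + 1.29u_rθ - 54.04u_θθ + 85.4u = 0. Computing B² - 4AC with A = 29.7, B = 1.29, C = -54.04: discriminant = 6421.6161 (positive). Answer: hyperbolic.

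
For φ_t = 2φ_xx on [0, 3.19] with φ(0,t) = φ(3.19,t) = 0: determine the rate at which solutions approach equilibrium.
Eigenvalues: λₙ = 2n²π²/3.19².
First three modes:
  n=1: λ₁ = 2π²/3.19² ≈ 1.94
  n=2: λ₂ = 8π²/3.19² ≈ 7.759 (4× faster decay)
  n=3: λ₃ = 18π²/3.19² ≈ 17.458 (9× faster decay)
As t → ∞, higher modes decay exponentially faster. The n=1 mode dominates: φ ~ c₁ sin(πx/3.19) e^{-λ₁t}.
Decay rate: λ₁ = 2π²/3.19² ≈ 1.94.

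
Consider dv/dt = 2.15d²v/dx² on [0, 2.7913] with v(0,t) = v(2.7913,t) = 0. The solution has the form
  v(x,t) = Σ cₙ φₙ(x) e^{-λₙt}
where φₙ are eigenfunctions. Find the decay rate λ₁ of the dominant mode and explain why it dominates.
Eigenvalues: λₙ = 2.15n²π²/2.7913².
First three modes:
  n=1: λ₁ = 2.15π²/2.7913² ≈ 2.723
  n=2: λ₂ = 8.6π²/2.7913² ≈ 10.894 (4× faster decay)
  n=3: λ₃ = 19.35π²/2.7913² ≈ 24.511 (9× faster decay)
As t → ∞, higher modes decay exponentially faster. The n=1 mode dominates: v ~ c₁ sin(πx/2.7913) e^{-λ₁t}.
Decay rate: λ₁ = 2.15π²/2.7913² ≈ 2.723.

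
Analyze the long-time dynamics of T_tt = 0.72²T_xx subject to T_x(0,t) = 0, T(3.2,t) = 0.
Long-time behavior: T oscillates (no decay). Energy is conserved; the solution oscillates indefinitely as standing waves.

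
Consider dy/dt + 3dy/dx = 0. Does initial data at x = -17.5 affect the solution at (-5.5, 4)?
Yes. The characteristic through (-5.5, 4) passes through x = -17.5.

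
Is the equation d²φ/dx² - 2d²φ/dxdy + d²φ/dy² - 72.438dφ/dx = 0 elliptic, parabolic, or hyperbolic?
Computing B² - 4AC with A = 1, B = -2, C = 1: discriminant = 0 (zero). Answer: parabolic.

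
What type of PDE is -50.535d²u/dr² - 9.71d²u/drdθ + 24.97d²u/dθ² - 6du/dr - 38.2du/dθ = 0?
With A = -50.535, B = -9.71, C = 24.97, the discriminant is 5141.7199. This is a hyperbolic PDE.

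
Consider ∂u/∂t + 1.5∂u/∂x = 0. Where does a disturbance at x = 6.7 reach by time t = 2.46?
At x = 10.39. The characteristic carries data from (6.7, 0) to (10.39, 2.46).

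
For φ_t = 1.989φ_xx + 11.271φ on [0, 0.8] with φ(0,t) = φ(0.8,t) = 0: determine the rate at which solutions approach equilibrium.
Eigenvalues: λₙ = 1.989n²π²/0.8² - 11.271.
First three modes:
  n=1: λ₁ = 1.989π²/0.8² - 11.271 ≈ 19.402
  n=2: λ₂ = 7.956π²/0.8² - 11.271 ≈ 111.421
  n=3: λ₃ = 17.901π²/0.8² - 11.271 ≈ 264.785
Since 1.989π²/0.8² ≈ 30.673 > 11.271, all λₙ > 0.
The n=1 mode decays slowest → dominates as t → ∞.
Asymptotic: φ ~ c₁ sin(πx/0.8) e^{-λ₁t} with decay rate λ₁ ≈ 19.402.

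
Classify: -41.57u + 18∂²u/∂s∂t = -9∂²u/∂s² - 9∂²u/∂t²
Rewriting in standard form: 9∂²u/∂s² + 18∂²u/∂s∂t + 9∂²u/∂t² - 41.57u = 0. Parabolic (discriminant = 0).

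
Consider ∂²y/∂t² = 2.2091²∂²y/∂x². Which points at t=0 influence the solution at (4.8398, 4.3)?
Domain of dependence: [-4.65933, 14.33893]. Signals travel at speed 2.2091, so data within |x - 4.8398| ≤ 2.2091·4.3 = 9.49913 can reach the point.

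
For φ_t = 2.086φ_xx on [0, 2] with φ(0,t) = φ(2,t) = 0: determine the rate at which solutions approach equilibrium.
Eigenvalues: λₙ = 2.086n²π²/2².
First three modes:
  n=1: λ₁ = 2.086π²/2² ≈ 5.147
  n=2: λ₂ = 8.344π²/2² ≈ 20.588 (4× faster decay)
  n=3: λ₃ = 18.774π²/2² ≈ 46.323 (9× faster decay)
As t → ∞, higher modes decay exponentially faster. The n=1 mode dominates: φ ~ c₁ sin(πx/2) e^{-λ₁t}.
Decay rate: λ₁ = 2.086π²/2² ≈ 5.147.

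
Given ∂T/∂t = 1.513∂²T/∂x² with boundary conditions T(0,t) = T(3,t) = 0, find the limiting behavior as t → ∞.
T → 0. Heat diffuses out through both boundaries.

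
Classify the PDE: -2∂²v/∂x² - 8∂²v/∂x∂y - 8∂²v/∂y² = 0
A = -2, B = -8, C = -8. Discriminant B² - 4AC = 0. Since 0 = 0, parabolic.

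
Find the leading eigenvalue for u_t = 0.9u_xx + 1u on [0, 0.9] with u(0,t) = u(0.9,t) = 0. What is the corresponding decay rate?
Eigenvalues: λₙ = 0.9n²π²/0.9² - 1.
First three modes:
  n=1: λ₁ = 0.9π²/0.9² - 1 ≈ 9.966
  n=2: λ₂ = 3.6π²/0.9² - 1 ≈ 42.865
  n=3: λ₃ = 8.1π²/0.9² - 1 ≈ 97.696
Since 0.9π²/0.9² ≈ 10.966 > 1, all λₙ > 0.
The n=1 mode decays slowest → dominates as t → ∞.
Asymptotic: u ~ c₁ sin(πx/0.9) e^{-λ₁t} with decay rate λ₁ ≈ 9.966.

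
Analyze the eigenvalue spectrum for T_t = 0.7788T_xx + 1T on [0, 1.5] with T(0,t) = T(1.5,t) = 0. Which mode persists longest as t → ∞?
Eigenvalues: λₙ = 0.7788n²π²/1.5² - 1.
First three modes:
  n=1: λ₁ = 0.7788π²/1.5² - 1 ≈ 2.416
  n=2: λ₂ = 3.1152π²/1.5² - 1 ≈ 12.665
  n=3: λ₃ = 7.0092π²/1.5² - 1 ≈ 29.746
Since 0.7788π²/1.5² ≈ 3.416 > 1, all λₙ > 0.
The n=1 mode decays slowest → dominates as t → ∞.
Asymptotic: T ~ c₁ sin(πx/1.5) e^{-λ₁t} with decay rate λ₁ ≈ 2.416.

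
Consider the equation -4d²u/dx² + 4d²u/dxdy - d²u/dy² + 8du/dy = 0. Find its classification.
Parabolic. (A = -4, B = 4, C = -1 gives B² - 4AC = 0.)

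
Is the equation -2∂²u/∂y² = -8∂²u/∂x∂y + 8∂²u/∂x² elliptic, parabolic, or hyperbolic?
Rewriting in standard form: -8∂²u/∂x² + 8∂²u/∂x∂y - 2∂²u/∂y² = 0. Computing B² - 4AC with A = -8, B = 8, C = -2: discriminant = 0 (zero). Answer: parabolic.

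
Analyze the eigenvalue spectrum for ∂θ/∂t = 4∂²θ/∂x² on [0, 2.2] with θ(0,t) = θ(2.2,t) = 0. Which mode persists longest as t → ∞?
Eigenvalues: λₙ = 4n²π²/2.2².
First three modes:
  n=1: λ₁ = 4π²/2.2² ≈ 8.157
  n=2: λ₂ = 16π²/2.2² ≈ 32.627 (4× faster decay)
  n=3: λ₃ = 36π²/2.2² ≈ 73.41 (9× faster decay)
As t → ∞, higher modes decay exponentially faster. The n=1 mode dominates: θ ~ c₁ sin(πx/2.2) e^{-λ₁t}.
Decay rate: λ₁ = 4π²/2.2² ≈ 8.157.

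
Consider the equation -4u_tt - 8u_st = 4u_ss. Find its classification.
Rewriting in standard form: -4u_ss - 8u_st - 4u_tt = 0. Parabolic. (A = -4, B = -8, C = -4 gives B² - 4AC = 0.)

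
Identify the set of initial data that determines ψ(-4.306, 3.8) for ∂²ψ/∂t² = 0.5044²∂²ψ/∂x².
Domain of dependence: [-6.22272, -2.38928]. Signals travel at speed 0.5044, so data within |x - -4.306| ≤ 0.5044·3.8 = 1.91672 can reach the point.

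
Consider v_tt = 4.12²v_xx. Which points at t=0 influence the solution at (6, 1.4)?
Domain of dependence: [0.232, 11.768]. Signals travel at speed 4.12, so data within |x - 6| ≤ 4.12·1.4 = 5.768 can reach the point.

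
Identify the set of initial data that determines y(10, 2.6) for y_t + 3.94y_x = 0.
A single point: x = -0.244. The characteristic through (10, 2.6) is x - 3.94t = const, so x = 10 - 3.94·2.6 = -0.244.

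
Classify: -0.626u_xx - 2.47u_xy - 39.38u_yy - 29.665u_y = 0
Elliptic (discriminant = -92.50662).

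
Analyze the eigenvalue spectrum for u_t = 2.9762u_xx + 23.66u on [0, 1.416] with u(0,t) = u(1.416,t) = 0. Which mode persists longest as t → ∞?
Eigenvalues: λₙ = 2.9762n²π²/1.416² - 23.66.
First three modes:
  n=1: λ₁ = 2.9762π²/1.416² - 23.66 ≈ -9.01
  n=2: λ₂ = 11.9048π²/1.416² - 23.66 ≈ 34.94
  n=3: λ₃ = 26.7858π²/1.416² - 23.66 ≈ 108.189
Since 2.9762π²/1.416² ≈ 14.65 < 23.66, λ₁ < 0.
The n=1 mode grows fastest (−λₙ is largest for n=1) → dominates.
Asymptotic: u ~ c₁ sin(πx/1.416) e^{9.01t} (exponential growth at rate −λ₁ ≈ 9.01).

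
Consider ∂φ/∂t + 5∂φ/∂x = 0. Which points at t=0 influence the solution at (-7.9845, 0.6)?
A single point: x = -10.9845. The characteristic through (-7.9845, 0.6) is x - 5t = const, so x = -7.9845 - 5·0.6 = -10.9845.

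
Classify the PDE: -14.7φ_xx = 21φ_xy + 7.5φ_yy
Rewriting in standard form: -14.7φ_xx - 21φ_xy - 7.5φ_yy = 0. A = -14.7, B = -21, C = -7.5. Discriminant B² - 4AC = 0. Since 0 = 0, parabolic.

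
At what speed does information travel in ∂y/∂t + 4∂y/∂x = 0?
Speed = 4. Information travels along x - 4t = const (rightward).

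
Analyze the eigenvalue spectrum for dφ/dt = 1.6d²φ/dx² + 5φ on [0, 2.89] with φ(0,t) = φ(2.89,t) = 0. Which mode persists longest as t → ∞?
Eigenvalues: λₙ = 1.6n²π²/2.89² - 5.
First three modes:
  n=1: λ₁ = 1.6π²/2.89² - 5 ≈ -3.109
  n=2: λ₂ = 6.4π²/2.89² - 5 ≈ 2.563
  n=3: λ₃ = 14.4π²/2.89² - 5 ≈ 12.016
Since 1.6π²/2.89² ≈ 1.891 < 5, λ₁ < 0.
The n=1 mode grows fastest (−λₙ is largest for n=1) → dominates.
Asymptotic: φ ~ c₁ sin(πx/2.89) e^{3.109t} (exponential growth at rate −λ₁ ≈ 3.109).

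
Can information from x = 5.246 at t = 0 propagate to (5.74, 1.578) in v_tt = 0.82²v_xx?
Yes. The domain of dependence is [4.44604, 7.03396], and 5.246 ∈ [4.44604, 7.03396].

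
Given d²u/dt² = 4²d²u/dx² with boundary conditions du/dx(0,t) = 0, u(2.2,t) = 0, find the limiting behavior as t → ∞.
u oscillates (no decay). Energy is conserved; the solution oscillates indefinitely as standing waves.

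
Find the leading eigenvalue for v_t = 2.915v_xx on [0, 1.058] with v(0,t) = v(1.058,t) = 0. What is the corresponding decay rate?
Eigenvalues: λₙ = 2.915n²π²/1.058².
First three modes:
  n=1: λ₁ = 2.915π²/1.058² ≈ 25.702
  n=2: λ₂ = 11.66π²/1.058² ≈ 102.808 (4× faster decay)
  n=3: λ₃ = 26.235π²/1.058² ≈ 231.318 (9× faster decay)
As t → ∞, higher modes decay exponentially faster. The n=1 mode dominates: v ~ c₁ sin(πx/1.058) e^{-λ₁t}.
Decay rate: λ₁ = 2.915π²/1.058² ≈ 25.702.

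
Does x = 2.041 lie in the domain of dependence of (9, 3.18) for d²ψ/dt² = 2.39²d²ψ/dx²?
Yes. The domain of dependence is [1.3998, 16.6002], and 2.041 ∈ [1.3998, 16.6002].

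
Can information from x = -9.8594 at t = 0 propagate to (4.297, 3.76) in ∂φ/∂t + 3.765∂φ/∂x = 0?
Yes. The characteristic through (4.297, 3.76) passes through x = -9.8594.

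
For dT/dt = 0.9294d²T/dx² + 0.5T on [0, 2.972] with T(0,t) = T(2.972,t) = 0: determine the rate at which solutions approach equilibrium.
Eigenvalues: λₙ = 0.9294n²π²/2.972² - 0.5.
First three modes:
  n=1: λ₁ = 0.9294π²/2.972² - 0.5 ≈ 0.538
  n=2: λ₂ = 3.7176π²/2.972² - 0.5 ≈ 3.654
  n=3: λ₃ = 8.3646π²/2.972² - 0.5 ≈ 8.846
Since 0.9294π²/2.972² ≈ 1.038 > 0.5, all λₙ > 0.
The n=1 mode decays slowest → dominates as t → ∞.
Asymptotic: T ~ c₁ sin(πx/2.972) e^{-λ₁t} with decay rate λ₁ ≈ 0.538.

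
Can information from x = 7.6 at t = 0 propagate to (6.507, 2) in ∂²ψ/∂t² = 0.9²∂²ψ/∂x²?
Yes. The domain of dependence is [4.707, 8.307], and 7.6 ∈ [4.707, 8.307].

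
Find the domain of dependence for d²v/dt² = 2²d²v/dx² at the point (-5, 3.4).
Domain of dependence: [-11.8, 1.8]. Signals travel at speed 2, so data within |x - -5| ≤ 2·3.4 = 6.8 can reach the point.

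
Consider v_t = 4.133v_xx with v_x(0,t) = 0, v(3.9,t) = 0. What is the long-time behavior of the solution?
As t → ∞, v → 0. Heat escapes through the Dirichlet boundary.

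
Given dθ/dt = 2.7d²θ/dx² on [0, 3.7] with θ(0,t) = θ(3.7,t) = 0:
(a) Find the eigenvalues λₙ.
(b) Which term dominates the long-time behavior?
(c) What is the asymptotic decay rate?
Eigenvalues: λₙ = 2.7n²π²/3.7².
First three modes:
  n=1: λ₁ = 2.7π²/3.7² ≈ 1.947
  n=2: λ₂ = 10.8π²/3.7² ≈ 7.786 (4× faster decay)
  n=3: λ₃ = 24.3π²/3.7² ≈ 17.519 (9× faster decay)
As t → ∞, higher modes decay exponentially faster. The n=1 mode dominates: θ ~ c₁ sin(πx/3.7) e^{-λ₁t}.
Decay rate: λ₁ = 2.7π²/3.7² ≈ 1.947.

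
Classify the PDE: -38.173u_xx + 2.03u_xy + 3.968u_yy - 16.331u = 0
A = -38.173, B = 2.03, C = 3.968. Discriminant B² - 4AC = 610.002756. Since 610.002756 > 0, hyperbolic.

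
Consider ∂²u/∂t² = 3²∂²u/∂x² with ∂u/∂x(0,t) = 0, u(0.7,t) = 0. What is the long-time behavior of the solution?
As t → ∞, u oscillates (no decay). Energy is conserved; the solution oscillates indefinitely as standing waves.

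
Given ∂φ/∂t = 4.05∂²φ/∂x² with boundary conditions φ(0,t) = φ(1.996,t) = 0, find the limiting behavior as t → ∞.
φ → 0. Heat diffuses out through both boundaries.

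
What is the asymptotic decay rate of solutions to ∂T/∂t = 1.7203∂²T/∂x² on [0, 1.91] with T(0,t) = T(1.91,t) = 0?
Eigenvalues: λₙ = 1.7203n²π²/1.91².
First three modes:
  n=1: λ₁ = 1.7203π²/1.91² ≈ 4.654
  n=2: λ₂ = 6.8812π²/1.91² ≈ 18.616 (4× faster decay)
  n=3: λ₃ = 15.4827π²/1.91² ≈ 41.887 (9× faster decay)
As t → ∞, higher modes decay exponentially faster. The n=1 mode dominates: T ~ c₁ sin(πx/1.91) e^{-λ₁t}.
Decay rate: λ₁ = 1.7203π²/1.91² ≈ 4.654.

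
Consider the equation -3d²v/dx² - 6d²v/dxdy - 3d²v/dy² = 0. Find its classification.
Parabolic. (A = -3, B = -6, C = -3 gives B² - 4AC = 0.)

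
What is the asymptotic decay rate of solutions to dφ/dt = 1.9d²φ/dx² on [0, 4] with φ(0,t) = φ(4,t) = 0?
Eigenvalues: λₙ = 1.9n²π²/4².
First three modes:
  n=1: λ₁ = 1.9π²/4² ≈ 1.172
  n=2: λ₂ = 7.6π²/4² ≈ 4.688 (4× faster decay)
  n=3: λ₃ = 17.1π²/4² ≈ 10.548 (9× faster decay)
As t → ∞, higher modes decay exponentially faster. The n=1 mode dominates: φ ~ c₁ sin(πx/4) e^{-λ₁t}.
Decay rate: λ₁ = 1.9π²/4² ≈ 1.172.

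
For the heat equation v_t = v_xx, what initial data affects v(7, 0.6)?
The entire real line. The heat equation has infinite propagation speed: any initial disturbance instantly affects all points (though exponentially small far away).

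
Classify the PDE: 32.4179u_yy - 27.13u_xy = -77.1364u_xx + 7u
Rewriting in standard form: 77.1364u_xx - 27.13u_xy + 32.4179u_yy - 7u = 0. A = 77.1364, B = -27.13, C = 32.4179. Discriminant B² - 4AC = -9266.36350624. Since -9266.36350624 < 0, elliptic.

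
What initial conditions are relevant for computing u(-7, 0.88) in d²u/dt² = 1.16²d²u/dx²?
Domain of dependence: [-8.0208, -5.9792]. Signals travel at speed 1.16, so data within |x - -7| ≤ 1.16·0.88 = 1.0208 can reach the point.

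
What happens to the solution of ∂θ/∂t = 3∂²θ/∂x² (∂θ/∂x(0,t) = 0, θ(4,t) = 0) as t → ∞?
θ → 0. Heat escapes through the Dirichlet boundary.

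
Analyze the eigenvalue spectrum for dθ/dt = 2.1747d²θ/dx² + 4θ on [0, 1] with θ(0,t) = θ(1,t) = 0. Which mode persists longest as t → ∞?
Eigenvalues: λₙ = 2.1747n²π²/1² - 4.
First three modes:
  n=1: λ₁ = 2.1747π² - 4 ≈ 17.463
  n=2: λ₂ = 8.6988π² - 4 ≈ 81.854
  n=3: λ₃ = 19.5723π² - 4 ≈ 189.171
Since 2.1747π² ≈ 21.463 > 4, all λₙ > 0.
The n=1 mode decays slowest → dominates as t → ∞.
Asymptotic: θ ~ c₁ sin(πx/1) e^{-λ₁t} with decay rate λ₁ ≈ 17.463.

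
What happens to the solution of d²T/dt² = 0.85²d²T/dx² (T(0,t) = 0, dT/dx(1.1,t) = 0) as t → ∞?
T oscillates (no decay). Energy is conserved; the solution oscillates indefinitely as standing waves.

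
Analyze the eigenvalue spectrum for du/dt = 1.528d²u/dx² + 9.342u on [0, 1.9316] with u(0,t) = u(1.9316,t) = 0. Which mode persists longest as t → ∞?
Eigenvalues: λₙ = 1.528n²π²/1.9316² - 9.342.
First three modes:
  n=1: λ₁ = 1.528π²/1.9316² - 9.342 ≈ -5.3
  n=2: λ₂ = 6.112π²/1.9316² - 9.342 ≈ 6.826
  n=3: λ₃ = 13.752π²/1.9316² - 9.342 ≈ 27.035
Since 1.528π²/1.9316² ≈ 4.042 < 9.342, λ₁ < 0.
The n=1 mode grows fastest (−λₙ is largest for n=1) → dominates.
Asymptotic: u ~ c₁ sin(πx/1.9316) e^{5.3t} (exponential growth at rate −λ₁ ≈ 5.3).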